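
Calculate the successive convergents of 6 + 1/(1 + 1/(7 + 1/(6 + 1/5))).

6/1, 7/1, 55/8, 337/49, 1740/253

Using the convergent recurrence p_i = a_i*p_{i-1} + p_{i-2}, q_i = a_i*q_{i-1} + q_{i-2} with p_{-2}=0, p_{-1}=1, q_{-2}=1, q_{-1}=0:
  i=0: a_0=6, p_0 = 6*1 + 0 = 6, q_0 = 6*0 + 1 = 1.
  i=1: a_1=1, p_1 = 1*6 + 1 = 7, q_1 = 1*1 + 0 = 1.
  i=2: a_2=7, p_2 = 7*7 + 6 = 55, q_2 = 7*1 + 1 = 8.
  i=3: a_3=6, p_3 = 6*55 + 7 = 337, q_3 = 6*8 + 1 = 49.
  i=4: a_4=5, p_4 = 5*337 + 55 = 1740, q_4 = 5*49 + 8 = 253.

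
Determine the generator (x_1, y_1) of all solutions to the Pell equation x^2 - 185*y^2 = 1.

(x, y) = (9249, 680)

First expand sqrt(185) as a continued fraction. With x_i = (sqrt(185) + m_i)/d_i and (m_0, d_0) = (0, 1): a_0 = floor(sqrt(185)) = 13, since 13^2 = 169 <= 185 < 196 = 14^2.
Iterate m_{i+1} = d_i*a_i - m_i, d_{i+1} = (185 - m_{i+1}^2)/d_i, a_{i+1} = floor((a_0 + m_{i+1})/d_{i+1}):
  m_1 = 1*13 - 0 = 13, d_1 = (185 - 13^2)/1 = 16/1 = 16, a_1 = floor((13 + 13)/16) = 1.
  m_2 = 16*1 - 13 = 3, d_2 = (185 - 3^2)/16 = 176/16 = 11, a_2 = floor((13 + 3)/11) = 1.
  m_3 = 11*1 - 3 = 8, d_3 = (185 - 8^2)/11 = 121/11 = 11, a_3 = floor((13 + 8)/11) = 1.
  m_4 = 11*1 - 8 = 3, d_4 = (185 - 3^2)/11 = 176/11 = 16, a_4 = floor((13 + 3)/16) = 1.
  m_5 = 16*1 - 3 = 13, d_5 = (185 - 13^2)/16 = 16/16 = 1, a_5 = floor((13 + 13)/1) = 26.
  m_6 = 1*26 - 13 = 13, d_6 = (185 - 13^2)/1 = 16/1 = 16: (m_6, d_6) = (m_1, d_1) = (13, 16), so from here the quotients repeat a_1, ..., a_5; the period length is 5.
So sqrt(185) = [13; (1, 1, 1, 1, 26)] with period length k = 5.
k is odd, so (p_{k-1}, q_{k-1}) only solves x^2 - 185y^2 = -1 and the fundamental solution of x^2 - 185y^2 = 1 is (p_{2k-1}, q_{2k-1}) = (p_9, q_9); compute convergents through index 9, running through the period twice.
Convergents (p_i = a_i*p_{i-1} + p_{i-2}, q_i = a_i*q_{i-1} + q_{i-2} with p_{-2}=0, p_{-1}=1, q_{-2}=1, q_{-1}=0):
  i=0: a_0=13, p_0 = 13*1 + 0 = 13, q_0 = 13*0 + 1 = 1.
  i=1: a_1=1, p_1 = 1*13 + 1 = 14, q_1 = 1*1 + 0 = 1.
  i=2: a_2=1, p_2 = 1*14 + 13 = 27, q_2 = 1*1 + 1 = 2.
  i=3: a_3=1, p_3 = 1*27 + 14 = 41, q_3 = 1*2 + 1 = 3.
  i=4: a_4=1, p_4 = 1*41 + 27 = 68, q_4 = 1*3 + 2 = 5.
  i=5: a_5=26, p_5 = 26*68 + 41 = 1809, q_5 = 26*5 + 3 = 133.
  i=6: a_6=1, p_6 = 1*1809 + 68 = 1877, q_6 = 1*133 + 5 = 138.
  i=7: a_7=1, p_7 = 1*1877 + 1809 = 3686, q_7 = 1*138 + 133 = 271.
  i=8: a_8=1, p_8 = 1*3686 + 1877 = 5563, q_8 = 1*271 + 138 = 409.
  i=9: a_9=1, p_9 = 1*5563 + 3686 = 9249, q_9 = 1*409 + 271 = 680.
Indeed p_4^2 - 185*q_4^2 = 4624 - 4625 = -1, not +1.
Check: 9249^2 - 185*680^2 = 85544001 - 85544000 = 1, so (x, y) = (9249, 680) solves the equation, and by the theorem it is the least positive solution.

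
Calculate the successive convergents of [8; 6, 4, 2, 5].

8/1, 49/6, 204/25, 457/56, 2489/305

Using the convergent recurrence p_i = a_i*p_{i-1} + p_{i-2}, q_i = a_i*q_{i-1} + q_{i-2} with p_{-2}=0, p_{-1}=1, q_{-2}=1, q_{-1}=0:
  i=0: a_0=8, p_0 = 8*1 + 0 = 8, q_0 = 8*0 + 1 = 1.
  i=1: a_1=6, p_1 = 6*8 + 1 = 49, q_1 = 6*1 + 0 = 6.
  i=2: a_2=4, p_2 = 4*49 + 8 = 204, q_2 = 4*6 + 1 = 25.
  i=3: a_3=2, p_3 = 2*204 + 49 = 457, q_3 = 2*25 + 6 = 56.
  i=4: a_4=5, p_4 = 5*457 + 204 = 2489, q_4 = 5*56 + 25 = 305.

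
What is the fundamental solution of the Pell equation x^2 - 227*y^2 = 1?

First expand sqrt(227) as a continued fraction. With x_i = (sqrt(227) + m_i)/d_i and (m_0, d_0) = (0, 1): a_0 = floor(sqrt(227)) = 15, since 15^2 = 225 <= 227 < 256 = 16^2.
Iterate m_{i+1} = d_i*a_i - m_i, d_{i+1} = (227 - m_{i+1}^2)/d_i, a_{i+1} = floor((a_0 + m_{i+1})/d_{i+1}):
  m_1 = 1*15 - 0 = 15, d_1 = (227 - 15^2)/1 = 2/1 = 2, a_1 = floor((15 + 15)/2) = 15.
  m_2 = 2*15 - 15 = 15, d_2 = (227 - 15^2)/2 = 2/2 = 1, a_2 = floor((15 + 15)/1) = 30.
  m_3 = 1*30 - 15 = 15, d_3 = (227 - 15^2)/1 = 2/1 = 2: (m_3, d_3) = (m_1, d_1) = (15, 2), so from here the quotients repeat a_1, a_2; the period length is 2.
So sqrt(227) = [15; (15, 30)] with period length k = 2.
k is even, so the fundamental solution of x^2 - 227y^2 = 1 is (p_{k-1}, q_{k-1}) = (p_1, q_1); compute convergents through index 1.
Convergents (p_i = a_i*p_{i-1} + p_{i-2}, q_i = a_i*q_{i-1} + q_{i-2} with p_{-2}=0, p_{-1}=1, q_{-2}=1, q_{-1}=0):
  i=0: a_0=15, p_0 = 15*1 + 0 = 15, q_0 = 15*0 + 1 = 1.
  i=1: a_1=15, p_1 = 15*15 + 1 = 226, q_1 = 15*1 + 0 = 15.
Check: 226^2 - 227*15^2 = 51076 - 51075 = 1, so (x, y) = (226, 15) solves the equation, and by the theorem it is the least positive solution.

(x, y) = (226, 15)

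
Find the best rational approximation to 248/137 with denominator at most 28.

38/21

Expand x = 248/137 as a continued fraction with the Euclidean algorithm:
  248 = 1*137 + 111, so a_0 = 1.
  137 = 1*111 + 26, so a_1 = 1.
  111 = 4*26 + 7, so a_2 = 4.
  26 = 3*7 + 5, so a_3 = 3.
  7 = 1*5 + 2, so a_4 = 1.
  5 = 2*2 + 1, so a_5 = 2.
  2 = 2*1 + 0, so a_6 = 2.
so x = [1; 1, 4, 3, 1, 2, 2].
Convergents (p_i = a_i*p_{i-1} + p_{i-2}, q_i = a_i*q_{i-1} + q_{i-2} with p_{-2}=0, p_{-1}=1, q_{-2}=1, q_{-1}=0), until the denominator exceeds 28:
  i=0: a_0=1, p_0 = 1*1 + 0 = 1, q_0 = 1*0 + 1 = 1.
  i=1: a_1=1, p_1 = 1*1 + 1 = 2, q_1 = 1*1 + 0 = 1.
  i=2: a_2=4, p_2 = 4*2 + 1 = 9, q_2 = 4*1 + 1 = 5.
  i=3: a_3=3, p_3 = 3*9 + 2 = 29, q_3 = 3*5 + 1 = 16.
  i=4: a_4=1, p_4 = 1*29 + 9 = 38, q_4 = 1*16 + 5 = 21.
  i=5: a_5=2, p_5 = 2*38 + 29 = 105, q_5 = 2*21 + 16 = 58.
q_5 = 58 > 28, so the last convergent with denominator <= 28 is p_4/q_4 = 38/21.
The closest fraction with denominator <= 28 is either p_4/q_4 or the intermediate fraction (k*p_4 + p_3)/(k*q_4 + q_3) with the largest k >= 1 whose denominator stays <= 28; these approach x as k grows, and every other convergent or intermediate fraction in range is farther away.
Largest k: floor((28 - q_3)/q_4) = floor((28 - 16)/21) = 0.
Since k = 0, no intermediate fraction beyond p_4/q_4 has denominator <= 28, so the convergent 38/21 is the closest (its error is |248*21 - 38*137|/(137*21) = 2/2877).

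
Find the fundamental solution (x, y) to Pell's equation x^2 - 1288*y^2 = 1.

(x, y) = (323, 9)

First expand sqrt(1288) as a continued fraction. With x_i = (sqrt(1288) + m_i)/d_i and (m_0, d_0) = (0, 1): a_0 = floor(sqrt(1288)) = 35, since 35^2 = 1225 <= 1288 < 1296 = 36^2.
Iterate m_{i+1} = d_i*a_i - m_i, d_{i+1} = (1288 - m_{i+1}^2)/d_i, a_{i+1} = floor((a_0 + m_{i+1})/d_{i+1}):
  m_1 = 1*35 - 0 = 35, d_1 = (1288 - 35^2)/1 = 63/1 = 63, a_1 = floor((35 + 35)/63) = 1.
  m_2 = 63*1 - 35 = 28, d_2 = (1288 - 28^2)/63 = 504/63 = 8, a_2 = floor((35 + 28)/8) = 7.
  m_3 = 8*7 - 28 = 28, d_3 = (1288 - 28^2)/8 = 504/8 = 63, a_3 = floor((35 + 28)/63) = 1.
  m_4 = 63*1 - 28 = 35, d_4 = (1288 - 35^2)/63 = 63/63 = 1, a_4 = floor((35 + 35)/1) = 70.
  m_5 = 1*70 - 35 = 35, d_5 = (1288 - 35^2)/1 = 63/1 = 63: (m_5, d_5) = (m_1, d_1) = (35, 63), so from here the quotients repeat a_1, ..., a_4; the period length is 4.
So sqrt(1288) = [35; (1, 7, 1, 70)] with period length k = 4.
k is even, so the fundamental solution of x^2 - 1288y^2 = 1 is (p_{k-1}, q_{k-1}) = (p_3, q_3); compute convergents through index 3.
Convergents (p_i = a_i*p_{i-1} + p_{i-2}, q_i = a_i*q_{i-1} + q_{i-2} with p_{-2}=0, p_{-1}=1, q_{-2}=1, q_{-1}=0):
  i=0: a_0=35, p_0 = 35*1 + 0 = 35, q_0 = 35*0 + 1 = 1.
  i=1: a_1=1, p_1 = 1*35 + 1 = 36, q_1 = 1*1 + 0 = 1.
  i=2: a_2=7, p_2 = 7*36 + 35 = 287, q_2 = 7*1 + 1 = 8.
  i=3: a_3=1, p_3 = 1*287 + 36 = 323, q_3 = 1*8 + 1 = 9.
Check: 323^2 - 1288*9^2 = 104329 - 104328 = 1, so (x, y) = (323, 9) solves the equation, and by the theorem it is the least positive solution.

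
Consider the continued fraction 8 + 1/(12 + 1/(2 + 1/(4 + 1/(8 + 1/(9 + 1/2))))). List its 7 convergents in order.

Using the convergent recurrence p_i = a_i*p_{i-1} + p_{i-2}, q_i = a_i*q_{i-1} + q_{i-2} with p_{-2}=0, p_{-1}=1, q_{-2}=1, q_{-1}=0:
  i=0: a_0=8, p_0 = 8*1 + 0 = 8, q_0 = 8*0 + 1 = 1.
  i=1: a_1=12, p_1 = 12*8 + 1 = 97, q_1 = 12*1 + 0 = 12.
  i=2: a_2=2, p_2 = 2*97 + 8 = 202, q_2 = 2*12 + 1 = 25.
  i=3: a_3=4, p_3 = 4*202 + 97 = 905, q_3 = 4*25 + 12 = 112.
  i=4: a_4=8, p_4 = 8*905 + 202 = 7442, q_4 = 8*112 + 25 = 921.
  i=5: a_5=9, p_5 = 9*7442 + 905 = 67883, q_5 = 9*921 + 112 = 8401.
  i=6: a_6=2, p_6 = 2*67883 + 7442 = 143208, q_6 = 2*8401 + 921 = 17723.

8/1, 97/12, 202/25, 905/112, 7442/921, 67883/8401, 143208/17723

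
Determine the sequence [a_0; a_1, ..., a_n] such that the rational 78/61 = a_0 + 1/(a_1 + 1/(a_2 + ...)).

[1; 3, 1, 1, 2, 3]

Run the Euclidean algorithm on 78 and 61; the successive quotients are the partial quotients a_0, a_1, ... (each step inverts the fractional part left over by the previous one):
  78 = 1*61 + 17, so a_0 = 1.
  61 = 3*17 + 10, so a_1 = 3.
  17 = 1*10 + 7, so a_2 = 1.
  10 = 1*7 + 3, so a_3 = 1.
  7 = 2*3 + 1, so a_4 = 2.
  3 = 3*1 + 0, so a_5 = 3.
The remainder reaches 0 after 6 divisions, so the expansion has 6 partial quotients, read off in order.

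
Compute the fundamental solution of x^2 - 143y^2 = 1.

First expand sqrt(143) as a continued fraction. With x_i = (sqrt(143) + m_i)/d_i and (m_0, d_0) = (0, 1): a_0 = floor(sqrt(143)) = 11, since 11^2 = 121 <= 143 < 144 = 12^2.
Iterate m_{i+1} = d_i*a_i - m_i, d_{i+1} = (143 - m_{i+1}^2)/d_i, a_{i+1} = floor((a_0 + m_{i+1})/d_{i+1}):
  m_1 = 1*11 - 0 = 11, d_1 = (143 - 11^2)/1 = 22/1 = 22, a_1 = floor((11 + 11)/22) = 1.
  m_2 = 22*1 - 11 = 11, d_2 = (143 - 11^2)/22 = 22/22 = 1, a_2 = floor((11 + 11)/1) = 22.
  m_3 = 1*22 - 11 = 11, d_3 = (143 - 11^2)/1 = 22/1 = 22: (m_3, d_3) = (m_1, d_1) = (11, 22), so from here the quotients repeat a_1, a_2; the period length is 2.
So sqrt(143) = [11; (1, 22)] with period length k = 2.
k is even, so the fundamental solution of x^2 - 143y^2 = 1 is (p_{k-1}, q_{k-1}) = (p_1, q_1); compute convergents through index 1.
Convergents (p_i = a_i*p_{i-1} + p_{i-2}, q_i = a_i*q_{i-1} + q_{i-2} with p_{-2}=0, p_{-1}=1, q_{-2}=1, q_{-1}=0):
  i=0: a_0=11, p_0 = 11*1 + 0 = 11, q_0 = 11*0 + 1 = 1.
  i=1: a_1=1, p_1 = 1*11 + 1 = 12, q_1 = 1*1 + 0 = 1.
Check: 12^2 - 143*1^2 = 144 - 143 = 1, so (x, y) = (12, 1) solves the equation, and by the theorem it is the least positive solution.

(x, y) = (12, 1)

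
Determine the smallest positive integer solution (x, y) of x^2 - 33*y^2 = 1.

First expand sqrt(33) as a continued fraction. With x_i = (sqrt(33) + m_i)/d_i and (m_0, d_0) = (0, 1): a_0 = floor(sqrt(33)) = 5, since 5^2 = 25 <= 33 < 36 = 6^2.
Iterate m_{i+1} = d_i*a_i - m_i, d_{i+1} = (33 - m_{i+1}^2)/d_i, a_{i+1} = floor((a_0 + m_{i+1})/d_{i+1}):
  m_1 = 1*5 - 0 = 5, d_1 = (33 - 5^2)/1 = 8/1 = 8, a_1 = floor((5 + 5)/8) = 1.
  m_2 = 8*1 - 5 = 3, d_2 = (33 - 3^2)/8 = 24/8 = 3, a_2 = floor((5 + 3)/3) = 2.
  m_3 = 3*2 - 3 = 3, d_3 = (33 - 3^2)/3 = 24/3 = 8, a_3 = floor((5 + 3)/8) = 1.
  m_4 = 8*1 - 3 = 5, d_4 = (33 - 5^2)/8 = 8/8 = 1, a_4 = floor((5 + 5)/1) = 10.
  m_5 = 1*10 - 5 = 5, d_5 = (33 - 5^2)/1 = 8/1 = 8: (m_5, d_5) = (m_1, d_1) = (5, 8), so from here the quotients repeat a_1, ..., a_4; the period length is 4.
So sqrt(33) = [5; (1, 2, 1, 10)] with period length k = 4.
k is even, so the fundamental solution of x^2 - 33y^2 = 1 is (p_{k-1}, q_{k-1}) = (p_3, q_3); compute convergents through index 3.
Convergents (p_i = a_i*p_{i-1} + p_{i-2}, q_i = a_i*q_{i-1} + q_{i-2} with p_{-2}=0, p_{-1}=1, q_{-2}=1, q_{-1}=0):
  i=0: a_0=5, p_0 = 5*1 + 0 = 5, q_0 = 5*0 + 1 = 1.
  i=1: a_1=1, p_1 = 1*5 + 1 = 6, q_1 = 1*1 + 0 = 1.
  i=2: a_2=2, p_2 = 2*6 + 5 = 17, q_2 = 2*1 + 1 = 3.
  i=3: a_3=1, p_3 = 1*17 + 6 = 23, q_3 = 1*3 + 1 = 4.
Check: 23^2 - 33*4^2 = 529 - 528 = 1, so (x, y) = (23, 4) solves the equation, and by the theorem it is the least positive solution.

(x, y) = (23, 4)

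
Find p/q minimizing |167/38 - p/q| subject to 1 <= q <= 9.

22/5

Expand x = 167/38 as a continued fraction with the Euclidean algorithm:
  167 = 4*38 + 15, so a_0 = 4.
  38 = 2*15 + 8, so a_1 = 2.
  15 = 1*8 + 7, so a_2 = 1.
  8 = 1*7 + 1, so a_3 = 1.
  7 = 7*1 + 0, so a_4 = 7.
so x = [4; 2, 1, 1, 7].
Convergents (p_i = a_i*p_{i-1} + p_{i-2}, q_i = a_i*q_{i-1} + q_{i-2} with p_{-2}=0, p_{-1}=1, q_{-2}=1, q_{-1}=0), until the denominator exceeds 9:
  i=0: a_0=4, p_0 = 4*1 + 0 = 4, q_0 = 4*0 + 1 = 1.
  i=1: a_1=2, p_1 = 2*4 + 1 = 9, q_1 = 2*1 + 0 = 2.
  i=2: a_2=1, p_2 = 1*9 + 4 = 13, q_2 = 1*2 + 1 = 3.
  i=3: a_3=1, p_3 = 1*13 + 9 = 22, q_3 = 1*3 + 2 = 5.
  i=4: a_4=7, p_4 = 7*22 + 13 = 167, q_4 = 7*5 + 3 = 38.
q_4 = 38 > 9, so the last convergent with denominator <= 9 is p_3/q_3 = 22/5.
The closest fraction with denominator <= 9 is either p_3/q_3 or the intermediate fraction (k*p_3 + p_2)/(k*q_3 + q_2) with the largest k >= 1 whose denominator stays <= 9; these approach x as k grows, and every other convergent or intermediate fraction in range is farther away.
Largest k: floor((9 - q_2)/q_3) = floor((9 - 3)/5) = 1.
That gives (1*22 + 13)/(1*5 + 3) = 35/8.
Compare the errors: |x - 22/5| = |167*5 - 22*38|/(38*5) = 1/190, and |x - 35/8| = |167*8 - 35*38|/(38*8) = 6/304.
Cross-multiplying, 1*304 = 304 < 1140 = 6*190, so 1/190 is smaller: the convergent 22/5 is closer to x than 35/8.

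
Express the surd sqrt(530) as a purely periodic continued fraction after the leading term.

Write x_i = (sqrt(530) + m_i)/d_i with (m_0, d_0) = (0, 1). a_0 = floor(sqrt(530)) = 23, since 23^2 = 529 <= 530 < 576 = 24^2.
Iterate m_{i+1} = d_i*a_i - m_i, d_{i+1} = (530 - m_{i+1}^2)/d_i, a_{i+1} = floor((a_0 + m_{i+1})/d_{i+1}):
  m_1 = 1*23 - 0 = 23, d_1 = (530 - 23^2)/1 = 1/1 = 1, a_1 = floor((23 + 23)/1) = 46.
  m_2 = 1*46 - 23 = 23, d_2 = (530 - 23^2)/1 = 1/1 = 1: (m_2, d_2) = (m_1, d_1) = (23, 1), so from here the quotient a_1 repeats; the period length is 1.
Hence the expansion of sqrt(530) is a_0 = 23 followed by the repeating block 46 (period 1).

[23; (46)]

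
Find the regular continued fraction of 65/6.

Run the Euclidean algorithm on 65 and 6; the successive quotients are the partial quotients a_0, a_1, ... (each step inverts the fractional part left over by the previous one):
  65 = 10*6 + 5, so a_0 = 10.
  6 = 1*5 + 1, so a_1 = 1.
  5 = 5*1 + 0, so a_2 = 5.
The remainder reaches 0 after 3 divisions, so the expansion has 3 partial quotients, read off in order.

[10; 1, 5]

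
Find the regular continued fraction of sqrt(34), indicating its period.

[5; (1, 4, 1, 10)]

Write x_i = (sqrt(34) + m_i)/d_i with (m_0, d_0) = (0, 1). a_0 = floor(sqrt(34)) = 5, since 5^2 = 25 <= 34 < 36 = 6^2.
Iterate m_{i+1} = d_i*a_i - m_i, d_{i+1} = (34 - m_{i+1}^2)/d_i, a_{i+1} = floor((a_0 + m_{i+1})/d_{i+1}):
  m_1 = 1*5 - 0 = 5, d_1 = (34 - 5^2)/1 = 9/1 = 9, a_1 = floor((5 + 5)/9) = 1.
  m_2 = 9*1 - 5 = 4, d_2 = (34 - 4^2)/9 = 18/9 = 2, a_2 = floor((5 + 4)/2) = 4.
  m_3 = 2*4 - 4 = 4, d_3 = (34 - 4^2)/2 = 18/2 = 9, a_3 = floor((5 + 4)/9) = 1.
  m_4 = 9*1 - 4 = 5, d_4 = (34 - 5^2)/9 = 9/9 = 1, a_4 = floor((5 + 5)/1) = 10.
  m_5 = 1*10 - 5 = 5, d_5 = (34 - 5^2)/1 = 9/1 = 9: (m_5, d_5) = (m_1, d_1) = (5, 9), so from here the quotients repeat a_1, ..., a_4; the period length is 4.
Hence the expansion of sqrt(34) is a_0 = 5 followed by the repeating block 1, 4, 1, 10 (period 4).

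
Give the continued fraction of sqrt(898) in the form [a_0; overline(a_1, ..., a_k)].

[29; overline(1, 28, 1, 58)]

Write x_i = (sqrt(898) + m_i)/d_i with (m_0, d_0) = (0, 1). a_0 = floor(sqrt(898)) = 29, since 29^2 = 841 <= 898 < 900 = 30^2.
Iterate m_{i+1} = d_i*a_i - m_i, d_{i+1} = (898 - m_{i+1}^2)/d_i, a_{i+1} = floor((a_0 + m_{i+1})/d_{i+1}):
  m_1 = 1*29 - 0 = 29, d_1 = (898 - 29^2)/1 = 57/1 = 57, a_1 = floor((29 + 29)/57) = 1.
  m_2 = 57*1 - 29 = 28, d_2 = (898 - 28^2)/57 = 114/57 = 2, a_2 = floor((29 + 28)/2) = 28.
  m_3 = 2*28 - 28 = 28, d_3 = (898 - 28^2)/2 = 114/2 = 57, a_3 = floor((29 + 28)/57) = 1.
  m_4 = 57*1 - 28 = 29, d_4 = (898 - 29^2)/57 = 57/57 = 1, a_4 = floor((29 + 29)/1) = 58.
  m_5 = 1*58 - 29 = 29, d_5 = (898 - 29^2)/1 = 57/1 = 57: (m_5, d_5) = (m_1, d_1) = (29, 57), so from here the quotients repeat a_1, ..., a_4; the period length is 4.
Hence the expansion of sqrt(898) is a_0 = 29 followed by the repeating block 1, 28, 1, 58 (period 4).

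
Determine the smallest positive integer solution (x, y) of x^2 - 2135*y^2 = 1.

First expand sqrt(2135) as a continued fraction. With x_i = (sqrt(2135) + m_i)/d_i and (m_0, d_0) = (0, 1): a_0 = floor(sqrt(2135)) = 46, since 46^2 = 2116 <= 2135 < 2209 = 47^2.
Iterate m_{i+1} = d_i*a_i - m_i, d_{i+1} = (2135 - m_{i+1}^2)/d_i, a_{i+1} = floor((a_0 + m_{i+1})/d_{i+1}):
  m_1 = 1*46 - 0 = 46, d_1 = (2135 - 46^2)/1 = 19/1 = 19, a_1 = floor((46 + 46)/19) = 4.
  m_2 = 19*4 - 46 = 30, d_2 = (2135 - 30^2)/19 = 1235/19 = 65, a_2 = floor((46 + 30)/65) = 1.
  m_3 = 65*1 - 30 = 35, d_3 = (2135 - 35^2)/65 = 910/65 = 14, a_3 = floor((46 + 35)/14) = 5.
  m_4 = 14*5 - 35 = 35, d_4 = (2135 - 35^2)/14 = 910/14 = 65, a_4 = floor((46 + 35)/65) = 1.
  m_5 = 65*1 - 35 = 30, d_5 = (2135 - 30^2)/65 = 1235/65 = 19, a_5 = floor((46 + 30)/19) = 4.
  m_6 = 19*4 - 30 = 46, d_6 = (2135 - 46^2)/19 = 19/19 = 1, a_6 = floor((46 + 46)/1) = 92.
  m_7 = 1*92 - 46 = 46, d_7 = (2135 - 46^2)/1 = 19/1 = 19: (m_7, d_7) = (m_1, d_1) = (46, 19), so from here the quotients repeat a_1, ..., a_6; the period length is 6.
So sqrt(2135) = [46; (4, 1, 5, 1, 4, 92)] with period length k = 6.
k is even, so the fundamental solution of x^2 - 2135y^2 = 1 is (p_{k-1}, q_{k-1}) = (p_5, q_5); compute convergents through index 5.
Convergents (p_i = a_i*p_{i-1} + p_{i-2}, q_i = a_i*q_{i-1} + q_{i-2} with p_{-2}=0, p_{-1}=1, q_{-2}=1, q_{-1}=0):
  i=0: a_0=46, p_0 = 46*1 + 0 = 46, q_0 = 46*0 + 1 = 1.
  i=1: a_1=4, p_1 = 4*46 + 1 = 185, q_1 = 4*1 + 0 = 4.
  i=2: a_2=1, p_2 = 1*185 + 46 = 231, q_2 = 1*4 + 1 = 5.
  i=3: a_3=5, p_3 = 5*231 + 185 = 1340, q_3 = 5*5 + 4 = 29.
  i=4: a_4=1, p_4 = 1*1340 + 231 = 1571, q_4 = 1*29 + 5 = 34.
  i=5: a_5=4, p_5 = 4*1571 + 1340 = 7624, q_5 = 4*34 + 29 = 165.
Check: 7624^2 - 2135*165^2 = 58125376 - 58125375 = 1, so (x, y) = (7624, 165) solves the equation, and by the theorem it is the least positive solution.

(x, y) = (7624, 165)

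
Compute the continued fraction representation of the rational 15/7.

[2; 7]

Run the Euclidean algorithm on 15 and 7; the successive quotients are the partial quotients a_0, a_1, ... (each step inverts the fractional part left over by the previous one):
  15 = 2*7 + 1, so a_0 = 2.
  7 = 7*1 + 0, so a_1 = 7.
The remainder reaches 0 after 2 divisions, so the expansion has 2 partial quotients, read off in order.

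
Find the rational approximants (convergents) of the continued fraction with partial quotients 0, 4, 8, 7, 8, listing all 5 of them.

Using the convergent recurrence p_i = a_i*p_{i-1} + p_{i-2}, q_i = a_i*q_{i-1} + q_{i-2} with p_{-2}=0, p_{-1}=1, q_{-2}=1, q_{-1}=0:
  i=0: a_0=0, p_0 = 0*1 + 0 = 0, q_0 = 0*0 + 1 = 1.
  i=1: a_1=4, p_1 = 4*0 + 1 = 1, q_1 = 4*1 + 0 = 4.
  i=2: a_2=8, p_2 = 8*1 + 0 = 8, q_2 = 8*4 + 1 = 33.
  i=3: a_3=7, p_3 = 7*8 + 1 = 57, q_3 = 7*33 + 4 = 235.
  i=4: a_4=8, p_4 = 8*57 + 8 = 464, q_4 = 8*235 + 33 = 1913.

0/1, 1/4, 8/33, 57/235, 464/1913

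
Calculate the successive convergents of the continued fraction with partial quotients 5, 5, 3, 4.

Using the convergent recurrence p_i = a_i*p_{i-1} + p_{i-2}, q_i = a_i*q_{i-1} + q_{i-2} with p_{-2}=0, p_{-1}=1, q_{-2}=1, q_{-1}=0:
  i=0: a_0=5, p_0 = 5*1 + 0 = 5, q_0 = 5*0 + 1 = 1.
  i=1: a_1=5, p_1 = 5*5 + 1 = 26, q_1 = 5*1 + 0 = 5.
  i=2: a_2=3, p_2 = 3*26 + 5 = 83, q_2 = 3*5 + 1 = 16.
  i=3: a_3=4, p_3 = 4*83 + 26 = 358, q_3 = 4*16 + 5 = 69.

5/1, 26/5, 83/16, 358/69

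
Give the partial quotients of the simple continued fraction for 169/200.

[0; 1, 5, 2, 4, 1, 2]

Run the Euclidean algorithm on 169 and 200; the successive quotients are the partial quotients a_0, a_1, ... (each step inverts the fractional part left over by the previous one):
  169 = 0*200 + 169, so a_0 = 0.
  200 = 1*169 + 31, so a_1 = 1.
  169 = 5*31 + 14, so a_2 = 5.
  31 = 2*14 + 3, so a_3 = 2.
  14 = 4*3 + 2, so a_4 = 4.
  3 = 1*2 + 1, so a_5 = 1.
  2 = 2*1 + 0, so a_6 = 2.
The remainder reaches 0 after 7 divisions, so the expansion has 7 partial quotients, read off in order.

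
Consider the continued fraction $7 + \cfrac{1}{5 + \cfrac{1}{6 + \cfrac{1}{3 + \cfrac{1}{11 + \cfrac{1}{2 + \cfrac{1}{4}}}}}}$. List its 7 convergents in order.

7/1, 36/5, 223/31, 705/98, 7978/1109, 16661/2316, 74622/10373

Using the convergent recurrence p_i = a_i*p_{i-1} + p_{i-2}, q_i = a_i*q_{i-1} + q_{i-2} with p_{-2}=0, p_{-1}=1, q_{-2}=1, q_{-1}=0:
  i=0: a_0=7, p_0 = 7*1 + 0 = 7, q_0 = 7*0 + 1 = 1.
  i=1: a_1=5, p_1 = 5*7 + 1 = 36, q_1 = 5*1 + 0 = 5.
  i=2: a_2=6, p_2 = 6*36 + 7 = 223, q_2 = 6*5 + 1 = 31.
  i=3: a_3=3, p_3 = 3*223 + 36 = 705, q_3 = 3*31 + 5 = 98.
  i=4: a_4=11, p_4 = 11*705 + 223 = 7978, q_4 = 11*98 + 31 = 1109.
  i=5: a_5=2, p_5 = 2*7978 + 705 = 16661, q_5 = 2*1109 + 98 = 2316.
  i=6: a_6=4, p_6 = 4*16661 + 7978 = 74622, q_6 = 4*2316 + 1109 = 10373.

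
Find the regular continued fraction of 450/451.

Run the Euclidean algorithm on 450 and 451; the successive quotients are the partial quotients a_0, a_1, ... (each step inverts the fractional part left over by the previous one):
  450 = 0*451 + 450, so a_0 = 0.
  451 = 1*450 + 1, so a_1 = 1.
  450 = 450*1 + 0, so a_2 = 450.
The remainder reaches 0 after 3 divisions, so the expansion has 3 partial quotients, read off in order.

[0; 1, 450]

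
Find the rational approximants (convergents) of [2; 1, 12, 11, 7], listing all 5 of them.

Using the convergent recurrence p_i = a_i*p_{i-1} + p_{i-2}, q_i = a_i*q_{i-1} + q_{i-2} with p_{-2}=0, p_{-1}=1, q_{-2}=1, q_{-1}=0:
  i=0: a_0=2, p_0 = 2*1 + 0 = 2, q_0 = 2*0 + 1 = 1.
  i=1: a_1=1, p_1 = 1*2 + 1 = 3, q_1 = 1*1 + 0 = 1.
  i=2: a_2=12, p_2 = 12*3 + 2 = 38, q_2 = 12*1 + 1 = 13.
  i=3: a_3=11, p_3 = 11*38 + 3 = 421, q_3 = 11*13 + 1 = 144.
  i=4: a_4=7, p_4 = 7*421 + 38 = 2985, q_4 = 7*144 + 13 = 1021.

2/1, 3/1, 38/13, 421/144, 2985/1021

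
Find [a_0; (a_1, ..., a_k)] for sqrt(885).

Write x_i = (sqrt(885) + m_i)/d_i with (m_0, d_0) = (0, 1). a_0 = floor(sqrt(885)) = 29, since 29^2 = 841 <= 885 < 900 = 30^2.
Iterate m_{i+1} = d_i*a_i - m_i, d_{i+1} = (885 - m_{i+1}^2)/d_i, a_{i+1} = floor((a_0 + m_{i+1})/d_{i+1}):
  m_1 = 1*29 - 0 = 29, d_1 = (885 - 29^2)/1 = 44/1 = 44, a_1 = floor((29 + 29)/44) = 1.
  m_2 = 44*1 - 29 = 15, d_2 = (885 - 15^2)/44 = 660/44 = 15, a_2 = floor((29 + 15)/15) = 2.
  m_3 = 15*2 - 15 = 15, d_3 = (885 - 15^2)/15 = 660/15 = 44, a_3 = floor((29 + 15)/44) = 1.
  m_4 = 44*1 - 15 = 29, d_4 = (885 - 29^2)/44 = 44/44 = 1, a_4 = floor((29 + 29)/1) = 58.
  m_5 = 1*58 - 29 = 29, d_5 = (885 - 29^2)/1 = 44/1 = 44: (m_5, d_5) = (m_1, d_1) = (29, 44), so from here the quotients repeat a_1, ..., a_4; the period length is 4.
Hence the expansion of sqrt(885) is a_0 = 29 followed by the repeating block 1, 2, 1, 58 (period 4).

[29; (1, 2, 1, 58)]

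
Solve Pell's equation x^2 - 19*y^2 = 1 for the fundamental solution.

First expand sqrt(19) as a continued fraction. With x_i = (sqrt(19) + m_i)/d_i and (m_0, d_0) = (0, 1): a_0 = floor(sqrt(19)) = 4, since 4^2 = 16 <= 19 < 25 = 5^2.
Iterate m_{i+1} = d_i*a_i - m_i, d_{i+1} = (19 - m_{i+1}^2)/d_i, a_{i+1} = floor((a_0 + m_{i+1})/d_{i+1}):
  m_1 = 1*4 - 0 = 4, d_1 = (19 - 4^2)/1 = 3/1 = 3, a_1 = floor((4 + 4)/3) = 2.
  m_2 = 3*2 - 4 = 2, d_2 = (19 - 2^2)/3 = 15/3 = 5, a_2 = floor((4 + 2)/5) = 1.
  m_3 = 5*1 - 2 = 3, d_3 = (19 - 3^2)/5 = 10/5 = 2, a_3 = floor((4 + 3)/2) = 3.
  m_4 = 2*3 - 3 = 3, d_4 = (19 - 3^2)/2 = 10/2 = 5, a_4 = floor((4 + 3)/5) = 1.
  m_5 = 5*1 - 3 = 2, d_5 = (19 - 2^2)/5 = 15/5 = 3, a_5 = floor((4 + 2)/3) = 2.
  m_6 = 3*2 - 2 = 4, d_6 = (19 - 4^2)/3 = 3/3 = 1, a_6 = floor((4 + 4)/1) = 8.
  m_7 = 1*8 - 4 = 4, d_7 = (19 - 4^2)/1 = 3/1 = 3: (m_7, d_7) = (m_1, d_1) = (4, 3), so from here the quotients repeat a_1, ..., a_6; the period length is 6.
So sqrt(19) = [4; (2, 1, 3, 1, 2, 8)] with period length k = 6.
k is even, so the fundamental solution of x^2 - 19y^2 = 1 is (p_{k-1}, q_{k-1}) = (p_5, q_5); compute convergents through index 5.
Convergents (p_i = a_i*p_{i-1} + p_{i-2}, q_i = a_i*q_{i-1} + q_{i-2} with p_{-2}=0, p_{-1}=1, q_{-2}=1, q_{-1}=0):
  i=0: a_0=4, p_0 = 4*1 + 0 = 4, q_0 = 4*0 + 1 = 1.
  i=1: a_1=2, p_1 = 2*4 + 1 = 9, q_1 = 2*1 + 0 = 2.
  i=2: a_2=1, p_2 = 1*9 + 4 = 13, q_2 = 1*2 + 1 = 3.
  i=3: a_3=3, p_3 = 3*13 + 9 = 48, q_3 = 3*3 + 2 = 11.
  i=4: a_4=1, p_4 = 1*48 + 13 = 61, q_4 = 1*11 + 3 = 14.
  i=5: a_5=2, p_5 = 2*61 + 48 = 170, q_5 = 2*14 + 11 = 39.
Check: 170^2 - 19*39^2 = 28900 - 28899 = 1, so (x, y) = (170, 39) solves the equation, and by the theorem it is the least positive solution.

(x, y) = (170, 39)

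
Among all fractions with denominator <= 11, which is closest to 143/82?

Expand x = 143/82 as a continued fraction with the Euclidean algorithm:
  143 = 1*82 + 61, so a_0 = 1.
  82 = 1*61 + 21, so a_1 = 1.
  61 = 2*21 + 19, so a_2 = 2.
  21 = 1*19 + 2, so a_3 = 1.
  19 = 9*2 + 1, so a_4 = 9.
  2 = 2*1 + 0, so a_5 = 2.
so x = [1; 1, 2, 1, 9, 2].
Convergents (p_i = a_i*p_{i-1} + p_{i-2}, q_i = a_i*q_{i-1} + q_{i-2} with p_{-2}=0, p_{-1}=1, q_{-2}=1, q_{-1}=0), until the denominator exceeds 11:
  i=0: a_0=1, p_0 = 1*1 + 0 = 1, q_0 = 1*0 + 1 = 1.
  i=1: a_1=1, p_1 = 1*1 + 1 = 2, q_1 = 1*1 + 0 = 1.
  i=2: a_2=2, p_2 = 2*2 + 1 = 5, q_2 = 2*1 + 1 = 3.
  i=3: a_3=1, p_3 = 1*5 + 2 = 7, q_3 = 1*3 + 1 = 4.
  i=4: a_4=9, p_4 = 9*7 + 5 = 68, q_4 = 9*4 + 3 = 39.
q_4 = 39 > 11, so the last convergent with denominator <= 11 is p_3/q_3 = 7/4.
The closest fraction with denominator <= 11 is either p_3/q_3 or the intermediate fraction (k*p_3 + p_2)/(k*q_3 + q_2) with the largest k >= 1 whose denominator stays <= 11; these approach x as k grows, and every other convergent or intermediate fraction in range is farther away.
Largest k: floor((11 - q_2)/q_3) = floor((11 - 3)/4) = 2.
That gives (2*7 + 5)/(2*4 + 3) = 19/11.
Compare the errors: |x - 7/4| = |143*4 - 7*82|/(82*4) = 2/328, and |x - 19/11| = |143*11 - 19*82|/(82*11) = 15/902.
Cross-multiplying, 2*902 = 1804 < 4920 = 15*328, so 2/328 is smaller: the convergent 7/4 is closer to x than 19/11.

7/4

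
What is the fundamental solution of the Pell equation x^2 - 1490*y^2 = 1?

First expand sqrt(1490) as a continued fraction. With x_i = (sqrt(1490) + m_i)/d_i and (m_0, d_0) = (0, 1): a_0 = floor(sqrt(1490)) = 38, since 38^2 = 1444 <= 1490 < 1521 = 39^2.
Iterate m_{i+1} = d_i*a_i - m_i, d_{i+1} = (1490 - m_{i+1}^2)/d_i, a_{i+1} = floor((a_0 + m_{i+1})/d_{i+1}):
  m_1 = 1*38 - 0 = 38, d_1 = (1490 - 38^2)/1 = 46/1 = 46, a_1 = floor((38 + 38)/46) = 1.
  m_2 = 46*1 - 38 = 8, d_2 = (1490 - 8^2)/46 = 1426/46 = 31, a_2 = floor((38 + 8)/31) = 1.
  m_3 = 31*1 - 8 = 23, d_3 = (1490 - 23^2)/31 = 961/31 = 31, a_3 = floor((38 + 23)/31) = 1.
  m_4 = 31*1 - 23 = 8, d_4 = (1490 - 8^2)/31 = 1426/31 = 46, a_4 = floor((38 + 8)/46) = 1.
  m_5 = 46*1 - 8 = 38, d_5 = (1490 - 38^2)/46 = 46/46 = 1, a_5 = floor((38 + 38)/1) = 76.
  m_6 = 1*76 - 38 = 38, d_6 = (1490 - 38^2)/1 = 46/1 = 46: (m_6, d_6) = (m_1, d_1) = (38, 46), so from here the quotients repeat a_1, ..., a_5; the period length is 5.
So sqrt(1490) = [38; (1, 1, 1, 1, 76)] with period length k = 5.
k is odd, so (p_{k-1}, q_{k-1}) only solves x^2 - 1490y^2 = -1 and the fundamental solution of x^2 - 1490y^2 = 1 is (p_{2k-1}, q_{2k-1}) = (p_9, q_9); compute convergents through index 9, running through the period twice.
Convergents (p_i = a_i*p_{i-1} + p_{i-2}, q_i = a_i*q_{i-1} + q_{i-2} with p_{-2}=0, p_{-1}=1, q_{-2}=1, q_{-1}=0):
  i=0: a_0=38, p_0 = 38*1 + 0 = 38, q_0 = 38*0 + 1 = 1.
  i=1: a_1=1, p_1 = 1*38 + 1 = 39, q_1 = 1*1 + 0 = 1.
  i=2: a_2=1, p_2 = 1*39 + 38 = 77, q_2 = 1*1 + 1 = 2.
  i=3: a_3=1, p_3 = 1*77 + 39 = 116, q_3 = 1*2 + 1 = 3.
  i=4: a_4=1, p_4 = 1*116 + 77 = 193, q_4 = 1*3 + 2 = 5.
  i=5: a_5=76, p_5 = 76*193 + 116 = 14784, q_5 = 76*5 + 3 = 383.
  i=6: a_6=1, p_6 = 1*14784 + 193 = 14977, q_6 = 1*383 + 5 = 388.
  i=7: a_7=1, p_7 = 1*14977 + 14784 = 29761, q_7 = 1*388 + 383 = 771.
  i=8: a_8=1, p_8 = 1*29761 + 14977 = 44738, q_8 = 1*771 + 388 = 1159.
  i=9: a_9=1, p_9 = 1*44738 + 29761 = 74499, q_9 = 1*1159 + 771 = 1930.
Indeed p_4^2 - 1490*q_4^2 = 37249 - 37250 = -1, not +1.
Check: 74499^2 - 1490*1930^2 = 5550101001 - 5550101000 = 1, so (x, y) = (74499, 1930) solves the equation, and by the theorem it is the least positive solution.

(x, y) = (74499, 1930)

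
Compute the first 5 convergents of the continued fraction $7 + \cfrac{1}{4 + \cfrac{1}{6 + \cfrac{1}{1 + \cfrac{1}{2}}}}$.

Using the convergent recurrence p_i = a_i*p_{i-1} + p_{i-2}, q_i = a_i*q_{i-1} + q_{i-2} with p_{-2}=0, p_{-1}=1, q_{-2}=1, q_{-1}=0:
  i=0: a_0=7, p_0 = 7*1 + 0 = 7, q_0 = 7*0 + 1 = 1.
  i=1: a_1=4, p_1 = 4*7 + 1 = 29, q_1 = 4*1 + 0 = 4.
  i=2: a_2=6, p_2 = 6*29 + 7 = 181, q_2 = 6*4 + 1 = 25.
  i=3: a_3=1, p_3 = 1*181 + 29 = 210, q_3 = 1*25 + 4 = 29.
  i=4: a_4=2, p_4 = 2*210 + 181 = 601, q_4 = 2*29 + 25 = 83.

7/1, 29/4, 181/25, 210/29, 601/83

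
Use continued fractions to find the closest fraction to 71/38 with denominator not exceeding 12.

Expand x = 71/38 as a continued fraction with the Euclidean algorithm:
  71 = 1*38 + 33, so a_0 = 1.
  38 = 1*33 + 5, so a_1 = 1.
  33 = 6*5 + 3, so a_2 = 6.
  5 = 1*3 + 2, so a_3 = 1.
  3 = 1*2 + 1, so a_4 = 1.
  2 = 2*1 + 0, so a_5 = 2.
so x = [1; 1, 6, 1, 1, 2].
Convergents (p_i = a_i*p_{i-1} + p_{i-2}, q_i = a_i*q_{i-1} + q_{i-2} with p_{-2}=0, p_{-1}=1, q_{-2}=1, q_{-1}=0), until the denominator exceeds 12:
  i=0: a_0=1, p_0 = 1*1 + 0 = 1, q_0 = 1*0 + 1 = 1.
  i=1: a_1=1, p_1 = 1*1 + 1 = 2, q_1 = 1*1 + 0 = 1.
  i=2: a_2=6, p_2 = 6*2 + 1 = 13, q_2 = 6*1 + 1 = 7.
  i=3: a_3=1, p_3 = 1*13 + 2 = 15, q_3 = 1*7 + 1 = 8.
  i=4: a_4=1, p_4 = 1*15 + 13 = 28, q_4 = 1*8 + 7 = 15.
q_4 = 15 > 12, so the last convergent with denominator <= 12 is p_3/q_3 = 15/8.
The closest fraction with denominator <= 12 is either p_3/q_3 or the intermediate fraction (k*p_3 + p_2)/(k*q_3 + q_2) with the largest k >= 1 whose denominator stays <= 12; these approach x as k grows, and every other convergent or intermediate fraction in range is farther away.
Largest k: floor((12 - q_2)/q_3) = floor((12 - 7)/8) = 0.
Since k = 0, no intermediate fraction beyond p_3/q_3 has denominator <= 12, so the convergent 15/8 is the closest (its error is |71*8 - 15*38|/(38*8) = 2/304).

15/8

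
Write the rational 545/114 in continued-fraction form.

[4; 1, 3, 1, 1, 3, 1, 2]

Run the Euclidean algorithm on 545 and 114; the successive quotients are the partial quotients a_0, a_1, ... (each step inverts the fractional part left over by the previous one):
  545 = 4*114 + 89, so a_0 = 4.
  114 = 1*89 + 25, so a_1 = 1.
  89 = 3*25 + 14, so a_2 = 3.
  25 = 1*14 + 11, so a_3 = 1.
  14 = 1*11 + 3, so a_4 = 1.
  11 = 3*3 + 2, so a_5 = 3.
  3 = 1*2 + 1, so a_6 = 1.
  2 = 2*1 + 0, so a_7 = 2.
The remainder reaches 0 after 8 divisions, so the expansion has 8 partial quotients, read off in order.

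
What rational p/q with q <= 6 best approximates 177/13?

68/5

Expand x = 177/13 as a continued fraction with the Euclidean algorithm:
  177 = 13*13 + 8, so a_0 = 13.
  13 = 1*8 + 5, so a_1 = 1.
  8 = 1*5 + 3, so a_2 = 1.
  5 = 1*3 + 2, so a_3 = 1.
  3 = 1*2 + 1, so a_4 = 1.
  2 = 2*1 + 0, so a_5 = 2.
so x = [13; 1, 1, 1, 1, 2].
Convergents (p_i = a_i*p_{i-1} + p_{i-2}, q_i = a_i*q_{i-1} + q_{i-2} with p_{-2}=0, p_{-1}=1, q_{-2}=1, q_{-1}=0), until the denominator exceeds 6:
  i=0: a_0=13, p_0 = 13*1 + 0 = 13, q_0 = 13*0 + 1 = 1.
  i=1: a_1=1, p_1 = 1*13 + 1 = 14, q_1 = 1*1 + 0 = 1.
  i=2: a_2=1, p_2 = 1*14 + 13 = 27, q_2 = 1*1 + 1 = 2.
  i=3: a_3=1, p_3 = 1*27 + 14 = 41, q_3 = 1*2 + 1 = 3.
  i=4: a_4=1, p_4 = 1*41 + 27 = 68, q_4 = 1*3 + 2 = 5.
  i=5: a_5=2, p_5 = 2*68 + 41 = 177, q_5 = 2*5 + 3 = 13.
q_5 = 13 > 6, so the last convergent with denominator <= 6 is p_4/q_4 = 68/5.
The closest fraction with denominator <= 6 is either p_4/q_4 or the intermediate fraction (k*p_4 + p_3)/(k*q_4 + q_3) with the largest k >= 1 whose denominator stays <= 6; these approach x as k grows, and every other convergent or intermediate fraction in range is farther away.
Largest k: floor((6 - q_3)/q_4) = floor((6 - 3)/5) = 0.
Since k = 0, no intermediate fraction beyond p_4/q_4 has denominator <= 6, so the convergent 68/5 is the closest (its error is |177*5 - 68*13|/(13*5) = 1/65).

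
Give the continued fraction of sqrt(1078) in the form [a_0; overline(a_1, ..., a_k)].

Write x_i = (sqrt(1078) + m_i)/d_i with (m_0, d_0) = (0, 1). a_0 = floor(sqrt(1078)) = 32, since 32^2 = 1024 <= 1078 < 1089 = 33^2.
Iterate m_{i+1} = d_i*a_i - m_i, d_{i+1} = (1078 - m_{i+1}^2)/d_i, a_{i+1} = floor((a_0 + m_{i+1})/d_{i+1}):
  m_1 = 1*32 - 0 = 32, d_1 = (1078 - 32^2)/1 = 54/1 = 54, a_1 = floor((32 + 32)/54) = 1.
  m_2 = 54*1 - 32 = 22, d_2 = (1078 - 22^2)/54 = 594/54 = 11, a_2 = floor((32 + 22)/11) = 4.
  m_3 = 11*4 - 22 = 22, d_3 = (1078 - 22^2)/11 = 594/11 = 54, a_3 = floor((32 + 22)/54) = 1.
  m_4 = 54*1 - 22 = 32, d_4 = (1078 - 32^2)/54 = 54/54 = 1, a_4 = floor((32 + 32)/1) = 64.
  m_5 = 1*64 - 32 = 32, d_5 = (1078 - 32^2)/1 = 54/1 = 54: (m_5, d_5) = (m_1, d_1) = (32, 54), so from here the quotients repeat a_1, ..., a_4; the period length is 4.
Hence the expansion of sqrt(1078) is a_0 = 32 followed by the repeating block 1, 4, 1, 64 (period 4).

[32; overline(1, 4, 1, 64)]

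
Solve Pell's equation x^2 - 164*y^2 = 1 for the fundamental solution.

(x, y) = (2049, 160)

First expand sqrt(164) as a continued fraction. With x_i = (sqrt(164) + m_i)/d_i and (m_0, d_0) = (0, 1): a_0 = floor(sqrt(164)) = 12, since 12^2 = 144 <= 164 < 169 = 13^2.
Iterate m_{i+1} = d_i*a_i - m_i, d_{i+1} = (164 - m_{i+1}^2)/d_i, a_{i+1} = floor((a_0 + m_{i+1})/d_{i+1}):
  m_1 = 1*12 - 0 = 12, d_1 = (164 - 12^2)/1 = 20/1 = 20, a_1 = floor((12 + 12)/20) = 1.
  m_2 = 20*1 - 12 = 8, d_2 = (164 - 8^2)/20 = 100/20 = 5, a_2 = floor((12 + 8)/5) = 4.
  m_3 = 5*4 - 8 = 12, d_3 = (164 - 12^2)/5 = 20/5 = 4, a_3 = floor((12 + 12)/4) = 6.
  m_4 = 4*6 - 12 = 12, d_4 = (164 - 12^2)/4 = 20/4 = 5, a_4 = floor((12 + 12)/5) = 4.
  m_5 = 5*4 - 12 = 8, d_5 = (164 - 8^2)/5 = 100/5 = 20, a_5 = floor((12 + 8)/20) = 1.
  m_6 = 20*1 - 8 = 12, d_6 = (164 - 12^2)/20 = 20/20 = 1, a_6 = floor((12 + 12)/1) = 24.
  m_7 = 1*24 - 12 = 12, d_7 = (164 - 12^2)/1 = 20/1 = 20: (m_7, d_7) = (m_1, d_1) = (12, 20), so from here the quotients repeat a_1, ..., a_6; the period length is 6.
So sqrt(164) = [12; (1, 4, 6, 4, 1, 24)] with period length k = 6.
k is even, so the fundamental solution of x^2 - 164y^2 = 1 is (p_{k-1}, q_{k-1}) = (p_5, q_5); compute convergents through index 5.
Convergents (p_i = a_i*p_{i-1} + p_{i-2}, q_i = a_i*q_{i-1} + q_{i-2} with p_{-2}=0, p_{-1}=1, q_{-2}=1, q_{-1}=0):
  i=0: a_0=12, p_0 = 12*1 + 0 = 12, q_0 = 12*0 + 1 = 1.
  i=1: a_1=1, p_1 = 1*12 + 1 = 13, q_1 = 1*1 + 0 = 1.
  i=2: a_2=4, p_2 = 4*13 + 12 = 64, q_2 = 4*1 + 1 = 5.
  i=3: a_3=6, p_3 = 6*64 + 13 = 397, q_3 = 6*5 + 1 = 31.
  i=4: a_4=4, p_4 = 4*397 + 64 = 1652, q_4 = 4*31 + 5 = 129.
  i=5: a_5=1, p_5 = 1*1652 + 397 = 2049, q_5 = 1*129 + 31 = 160.
Check: 2049^2 - 164*160^2 = 4198401 - 4198400 = 1, so (x, y) = (2049, 160) solves the equation, and by the theorem it is the least positive solution.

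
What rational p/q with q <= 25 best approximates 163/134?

28/23

Expand x = 163/134 as a continued fraction with the Euclidean algorithm:
  163 = 1*134 + 29, so a_0 = 1.
  134 = 4*29 + 18, so a_1 = 4.
  29 = 1*18 + 11, so a_2 = 1.
  18 = 1*11 + 7, so a_3 = 1.
  11 = 1*7 + 4, so a_4 = 1.
  7 = 1*4 + 3, so a_5 = 1.
  4 = 1*3 + 1, so a_6 = 1.
  3 = 3*1 + 0, so a_7 = 3.
so x = [1; 4, 1, 1, 1, 1, 1, 3].
Convergents (p_i = a_i*p_{i-1} + p_{i-2}, q_i = a_i*q_{i-1} + q_{i-2} with p_{-2}=0, p_{-1}=1, q_{-2}=1, q_{-1}=0), until the denominator exceeds 25:
  i=0: a_0=1, p_0 = 1*1 + 0 = 1, q_0 = 1*0 + 1 = 1.
  i=1: a_1=4, p_1 = 4*1 + 1 = 5, q_1 = 4*1 + 0 = 4.
  i=2: a_2=1, p_2 = 1*5 + 1 = 6, q_2 = 1*4 + 1 = 5.
  i=3: a_3=1, p_3 = 1*6 + 5 = 11, q_3 = 1*5 + 4 = 9.
  i=4: a_4=1, p_4 = 1*11 + 6 = 17, q_4 = 1*9 + 5 = 14.
  i=5: a_5=1, p_5 = 1*17 + 11 = 28, q_5 = 1*14 + 9 = 23.
  i=6: a_6=1, p_6 = 1*28 + 17 = 45, q_6 = 1*23 + 14 = 37.
q_6 = 37 > 25, so the last convergent with denominator <= 25 is p_5/q_5 = 28/23.
The closest fraction with denominator <= 25 is either p_5/q_5 or the intermediate fraction (k*p_5 + p_4)/(k*q_5 + q_4) with the largest k >= 1 whose denominator stays <= 25; these approach x as k grows, and every other convergent or intermediate fraction in range is farther away.
Largest k: floor((25 - q_4)/q_5) = floor((25 - 14)/23) = 0.
Since k = 0, no intermediate fraction beyond p_5/q_5 has denominator <= 25, so the convergent 28/23 is the closest (its error is |163*23 - 28*134|/(134*23) = 3/3082).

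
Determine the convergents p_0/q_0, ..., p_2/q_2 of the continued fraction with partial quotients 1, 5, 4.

Using the convergent recurrence p_i = a_i*p_{i-1} + p_{i-2}, q_i = a_i*q_{i-1} + q_{i-2} with p_{-2}=0, p_{-1}=1, q_{-2}=1, q_{-1}=0:
  i=0: a_0=1, p_0 = 1*1 + 0 = 1, q_0 = 1*0 + 1 = 1.
  i=1: a_1=5, p_1 = 5*1 + 1 = 6, q_1 = 5*1 + 0 = 5.
  i=2: a_2=4, p_2 = 4*6 + 1 = 25, q_2 = 4*5 + 1 = 21.

1/1, 6/5, 25/21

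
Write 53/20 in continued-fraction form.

[2; 1, 1, 1, 6]

Run the Euclidean algorithm on 53 and 20; the successive quotients are the partial quotients a_0, a_1, ... (each step inverts the fractional part left over by the previous one):
  53 = 2*20 + 13, so a_0 = 2.
  20 = 1*13 + 7, so a_1 = 1.
  13 = 1*7 + 6, so a_2 = 1.
  7 = 1*6 + 1, so a_3 = 1.
  6 = 6*1 + 0, so a_4 = 6.
The remainder reaches 0 after 5 divisions, so the expansion has 5 partial quotients, read off in order.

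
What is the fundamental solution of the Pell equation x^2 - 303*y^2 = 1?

(x, y) = (2524, 145)

First expand sqrt(303) as a continued fraction. With x_i = (sqrt(303) + m_i)/d_i and (m_0, d_0) = (0, 1): a_0 = floor(sqrt(303)) = 17, since 17^2 = 289 <= 303 < 324 = 18^2.
Iterate m_{i+1} = d_i*a_i - m_i, d_{i+1} = (303 - m_{i+1}^2)/d_i, a_{i+1} = floor((a_0 + m_{i+1})/d_{i+1}):
  m_1 = 1*17 - 0 = 17, d_1 = (303 - 17^2)/1 = 14/1 = 14, a_1 = floor((17 + 17)/14) = 2.
  m_2 = 14*2 - 17 = 11, d_2 = (303 - 11^2)/14 = 182/14 = 13, a_2 = floor((17 + 11)/13) = 2.
  m_3 = 13*2 - 11 = 15, d_3 = (303 - 15^2)/13 = 78/13 = 6, a_3 = floor((17 + 15)/6) = 5.
  m_4 = 6*5 - 15 = 15, d_4 = (303 - 15^2)/6 = 78/6 = 13, a_4 = floor((17 + 15)/13) = 2.
  m_5 = 13*2 - 15 = 11, d_5 = (303 - 11^2)/13 = 182/13 = 14, a_5 = floor((17 + 11)/14) = 2.
  m_6 = 14*2 - 11 = 17, d_6 = (303 - 17^2)/14 = 14/14 = 1, a_6 = floor((17 + 17)/1) = 34.
  m_7 = 1*34 - 17 = 17, d_7 = (303 - 17^2)/1 = 14/1 = 14: (m_7, d_7) = (m_1, d_1) = (17, 14), so from here the quotients repeat a_1, ..., a_6; the period length is 6.
So sqrt(303) = [17; (2, 2, 5, 2, 2, 34)] with period length k = 6.
k is even, so the fundamental solution of x^2 - 303y^2 = 1 is (p_{k-1}, q_{k-1}) = (p_5, q_5); compute convergents through index 5.
Convergents (p_i = a_i*p_{i-1} + p_{i-2}, q_i = a_i*q_{i-1} + q_{i-2} with p_{-2}=0, p_{-1}=1, q_{-2}=1, q_{-1}=0):
  i=0: a_0=17, p_0 = 17*1 + 0 = 17, q_0 = 17*0 + 1 = 1.
  i=1: a_1=2, p_1 = 2*17 + 1 = 35, q_1 = 2*1 + 0 = 2.
  i=2: a_2=2, p_2 = 2*35 + 17 = 87, q_2 = 2*2 + 1 = 5.
  i=3: a_3=5, p_3 = 5*87 + 35 = 470, q_3 = 5*5 + 2 = 27.
  i=4: a_4=2, p_4 = 2*470 + 87 = 1027, q_4 = 2*27 + 5 = 59.
  i=5: a_5=2, p_5 = 2*1027 + 470 = 2524, q_5 = 2*59 + 27 = 145.
Check: 2524^2 - 303*145^2 = 6370576 - 6370575 = 1, so (x, y) = (2524, 145) solves the equation, and by the theorem it is the least positive solution.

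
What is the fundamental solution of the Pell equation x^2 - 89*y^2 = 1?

First expand sqrt(89) as a continued fraction. With x_i = (sqrt(89) + m_i)/d_i and (m_0, d_0) = (0, 1): a_0 = floor(sqrt(89)) = 9, since 9^2 = 81 <= 89 < 100 = 10^2.
Iterate m_{i+1} = d_i*a_i - m_i, d_{i+1} = (89 - m_{i+1}^2)/d_i, a_{i+1} = floor((a_0 + m_{i+1})/d_{i+1}):
  m_1 = 1*9 - 0 = 9, d_1 = (89 - 9^2)/1 = 8/1 = 8, a_1 = floor((9 + 9)/8) = 2.
  m_2 = 8*2 - 9 = 7, d_2 = (89 - 7^2)/8 = 40/8 = 5, a_2 = floor((9 + 7)/5) = 3.
  m_3 = 5*3 - 7 = 8, d_3 = (89 - 8^2)/5 = 25/5 = 5, a_3 = floor((9 + 8)/5) = 3.
  m_4 = 5*3 - 8 = 7, d_4 = (89 - 7^2)/5 = 40/5 = 8, a_4 = floor((9 + 7)/8) = 2.
  m_5 = 8*2 - 7 = 9, d_5 = (89 - 9^2)/8 = 8/8 = 1, a_5 = floor((9 + 9)/1) = 18.
  m_6 = 1*18 - 9 = 9, d_6 = (89 - 9^2)/1 = 8/1 = 8: (m_6, d_6) = (m_1, d_1) = (9, 8), so from here the quotients repeat a_1, ..., a_5; the period length is 5.
So sqrt(89) = [9; (2, 3, 3, 2, 18)] with period length k = 5.
k is odd, so (p_{k-1}, q_{k-1}) only solves x^2 - 89y^2 = -1 and the fundamental solution of x^2 - 89y^2 = 1 is (p_{2k-1}, q_{2k-1}) = (p_9, q_9); compute convergents through index 9, running through the period twice.
Convergents (p_i = a_i*p_{i-1} + p_{i-2}, q_i = a_i*q_{i-1} + q_{i-2} with p_{-2}=0, p_{-1}=1, q_{-2}=1, q_{-1}=0):
  i=0: a_0=9, p_0 = 9*1 + 0 = 9, q_0 = 9*0 + 1 = 1.
  i=1: a_1=2, p_1 = 2*9 + 1 = 19, q_1 = 2*1 + 0 = 2.
  i=2: a_2=3, p_2 = 3*19 + 9 = 66, q_2 = 3*2 + 1 = 7.
  i=3: a_3=3, p_3 = 3*66 + 19 = 217, q_3 = 3*7 + 2 = 23.
  i=4: a_4=2, p_4 = 2*217 + 66 = 500, q_4 = 2*23 + 7 = 53.
  i=5: a_5=18, p_5 = 18*500 + 217 = 9217, q_5 = 18*53 + 23 = 977.
  i=6: a_6=2, p_6 = 2*9217 + 500 = 18934, q_6 = 2*977 + 53 = 2007.
  i=7: a_7=3, p_7 = 3*18934 + 9217 = 66019, q_7 = 3*2007 + 977 = 6998.
  i=8: a_8=3, p_8 = 3*66019 + 18934 = 216991, q_8 = 3*6998 + 2007 = 23001.
  i=9: a_9=2, p_9 = 2*216991 + 66019 = 500001, q_9 = 2*23001 + 6998 = 53000.
Indeed p_4^2 - 89*q_4^2 = 250000 - 250001 = -1, not +1.
Check: 500001^2 - 89*53000^2 = 250001000001 - 250001000000 = 1, so (x, y) = (500001, 53000) solves the equation, and by the theorem it is the least positive solution.

(x, y) = (500001, 53000)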